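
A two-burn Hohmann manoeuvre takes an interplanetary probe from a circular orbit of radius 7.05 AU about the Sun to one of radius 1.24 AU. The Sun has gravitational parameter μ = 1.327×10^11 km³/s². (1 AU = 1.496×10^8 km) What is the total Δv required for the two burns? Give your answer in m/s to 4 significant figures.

In km: r₁ = 7.05 × 1.496×10^8 = 1.05468×10^9 km; r₂ = 1.24 × 1.496×10^8 = 1.85504×10^8 km.
Transfer-ellipse semi-major axis a_t = (r₁ + r₂)/2 = (1.05468×10^9 + 1.85504×10^8)/2 = 6.20092×10^8 km.
At r₁ the circular-orbit speed is v₁ = √(μ/r₁) = 11.217 km/s.
Transfer-orbit speed at r₁ (vis-viva equation): v_a = √[μ(2/r₁ − 1/a_t)] = 6.1351 km/s.
First burn Δv₁ = |v_a − v₁| = 5.082 km/s.
Circular speed at r₂: v₂ = √(μ/r₂) = 26.746 km/s.
Transfer-orbit speed at r₂: v_p = √[μ(2/r₂ − 1/a_t)] = 34.881 km/s.
Second burn Δv₂ = |v₂ − v_p| = 8.135 km/s.
Total Δv = Δv₁ + Δv₂ = 13.22 km/s.

Δv = 13220 m/s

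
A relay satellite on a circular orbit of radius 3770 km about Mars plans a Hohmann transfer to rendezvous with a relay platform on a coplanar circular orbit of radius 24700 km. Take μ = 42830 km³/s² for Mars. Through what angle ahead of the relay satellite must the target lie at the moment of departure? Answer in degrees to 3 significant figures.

φ = 101°

Transfer-ellipse semi-major axis a_t = (r₁ + r₂)/2 = (3770 + 24700)/2 = 14235 km.
Transfer time t = π√(a_t³/μ) = 25782 s.
The target's mean motion on its circular orbit is ω₂ = √(μ/r₂³) = 5.3312×10^-5 rad/s.
Angle swept by the target during transfer: ω₂·t = 1.3745 rad = 78.75°.
The relay satellite traverses 180° on the transfer ellipse, so the target must lead by 180° − 78.75° = 101°.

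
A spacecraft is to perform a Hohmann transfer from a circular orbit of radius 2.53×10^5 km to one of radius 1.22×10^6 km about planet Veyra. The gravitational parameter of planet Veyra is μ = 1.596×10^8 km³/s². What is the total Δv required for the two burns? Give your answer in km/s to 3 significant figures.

Δv = 11.9 km/s

The Hohmann ellipse has a_t = (r₁ + r₂)/2 = 7.365×10^5 km.
At r₁ the circular-orbit speed is v₁ = √(μ/r₁) = 25.12 km/s.
Transfer-orbit speed at r₁ (vis-viva equation): v_p = √[μ(2/r₁ − 1/a_t)] = 32.33 km/s.
First burn Δv₁ = |v_p − v₁| = 7.210 km/s.
At r₂, v₂ = √(μ/r₂) = 11.438 km/s.
Transfer-orbit speed at r₂: v_a = √[μ(2/r₂ − 1/a_t)] = 6.7036 km/s.
Second burn Δv₂ = |v₂ − v_a| = 4.734 km/s.
Total Δv = Δv₁ + Δv₂ = 11.94 km/s.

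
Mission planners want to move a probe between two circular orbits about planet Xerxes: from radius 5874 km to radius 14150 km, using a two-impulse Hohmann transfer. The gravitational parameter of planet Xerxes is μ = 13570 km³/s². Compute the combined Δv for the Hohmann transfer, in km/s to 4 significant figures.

Transfer-ellipse semi-major axis a_t = (r₁ + r₂)/2 = (5874 + 14150)/2 = 10012 km.
At r₁ the circular-orbit speed is v₁ = √(μ/r₁) = 1.520 km/s.
On the transfer ellipse at r₁, vis-viva gives v_p = √[μ(2/r₁ − 1/a_t)] = 1.807 km/s.
First burn Δv₁ = |v_p − v₁| = 0.2870 km/s.
At r₂, v₂ = √(μ/r₂) = 0.9793 km/s.
Transfer-orbit speed at r₂: v_a = √[μ(2/r₂ − 1/a_t)] = 0.7501 km/s.
Second burn Δv₂ = |v₂ − v_a| = 0.2292 km/s.
Total Δv = Δv₁ + Δv₂ = 0.5162 km/s.

Δv = 0.5162 km/s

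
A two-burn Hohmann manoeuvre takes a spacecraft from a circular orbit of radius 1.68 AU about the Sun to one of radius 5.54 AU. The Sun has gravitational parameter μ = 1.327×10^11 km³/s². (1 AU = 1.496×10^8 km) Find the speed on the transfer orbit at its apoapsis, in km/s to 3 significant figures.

v = 8.63 km/s

In km: r₁ = 1.68 × 1.496×10^8 = 2.51328×10^8 km; r₂ = 5.54 × 1.496×10^8 = 8.28784×10^8 km.
Semi-major axis of the transfer orbit: a_t = (2.51328×10^8 + 8.28784×10^8)/2 = 5.40056×10^8 km.
At apoapsis, r = 8.28784×10^8 km.
From the vis-viva equation, v = √[μ(2/r − 1/a_t)] = 8.632 km/s.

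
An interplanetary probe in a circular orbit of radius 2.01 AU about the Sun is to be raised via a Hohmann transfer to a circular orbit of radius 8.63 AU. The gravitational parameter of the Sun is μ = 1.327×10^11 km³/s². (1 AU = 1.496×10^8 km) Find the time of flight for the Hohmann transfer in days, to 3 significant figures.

t = 2240 days

In km: r₁ = 2.01 × 1.496×10^8 = 3.00696×10^8 km; r₂ = 8.63 × 1.496×10^8 = 1.291048×10^9 km.
Transfer-ellipse semi-major axis a_t = (r₁ + r₂)/2 = (3.00696×10^8 + 1.291048×10^9)/2 = 7.95872×10^8 km.
By Kepler's third law the transfer-orbit period is T = 2π√(a_t³/μ), so t = T/2 = 1.936×10^8 s.
Converting: 1.936×10^8 s ÷ 86400 s/day = 2240 days.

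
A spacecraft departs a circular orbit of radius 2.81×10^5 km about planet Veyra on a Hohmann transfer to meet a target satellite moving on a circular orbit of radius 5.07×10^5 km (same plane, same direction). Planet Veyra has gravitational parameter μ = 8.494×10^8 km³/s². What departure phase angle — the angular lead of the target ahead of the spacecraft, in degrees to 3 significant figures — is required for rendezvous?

Transfer-ellipse semi-major axis a_t = (r₁ + r₂)/2 = (2.810×10^5 + 5.070×10^5)/2 = 3.940×10^5 km.
The half-period of the transfer ellipse is t = π√(a_t³/μ) = 26660 s.
Target angular speed ω₂ = √(μ/r₂³) = 8.073×10^-5 rad/s.
Angle swept by the target during transfer: ω₂·t = 2.152 rad = 123.3°.
Arrival is 180° from departure on the ellipse, so φ = 180° − 123.3° = 56.7°.

φ = 56.7°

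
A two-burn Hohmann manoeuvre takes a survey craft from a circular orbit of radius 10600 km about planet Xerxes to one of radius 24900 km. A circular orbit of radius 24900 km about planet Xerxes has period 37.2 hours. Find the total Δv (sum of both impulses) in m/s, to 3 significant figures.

Δv = 596 m/s

From Kepler's third law T² = 4π²r³/μ at r = 24900 km, T = 37.2 hours = 37.2 × 3600 s = 1.3392×10^5 s: μ = 4π²r³/T² = 33983.4 km³/s².
Transfer-ellipse semi-major axis a_t = (r₁ + r₂)/2 = (10600 + 24900)/2 = 17750 km.
Circular speed at r₁: v₁ = √(μ/r₁) = √(33983.4/10600) = 1.79053 km/s.
On the transfer ellipse at r₁, vis-viva equation gives v_p = √[μ(2/r₁ − 1/a_t)] = 2.12071 km/s.
First burn Δv₁ = |v_p − v₁| = 0.33018 km/s.
Circular speed at r₂: v₂ = √(μ/r₂) = 1.16824 km/s.
Transfer-orbit speed at r₂: v_a = √[μ(2/r₂ − 1/a_t)] = 0.902792 km/s.
Second burn Δv₂ = |v₂ − v_a| = 0.26545 km/s.
Total Δv = Δv₁ + Δv₂ = 0.5956 km/s.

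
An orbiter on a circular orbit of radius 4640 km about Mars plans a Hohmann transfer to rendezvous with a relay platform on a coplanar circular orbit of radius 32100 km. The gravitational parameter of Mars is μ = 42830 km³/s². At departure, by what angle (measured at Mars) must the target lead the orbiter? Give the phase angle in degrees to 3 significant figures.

Transfer-ellipse semi-major axis a_t = (r₁ + r₂)/2 = (4640 + 32100)/2 = 18370 km.
Transfer time t = π√(a_t³/μ) = 37795 s.
The target's mean motion on its circular orbit is ω₂ = √(μ/r₂³) = 3.5985×10^-5 rad/s.
Angle swept by the target during transfer: ω₂·t = 1.3601 rad = 77.93°.
Arrival is 180° from departure on the ellipse, so φ = 180° − 77.93° = 102°.

φ = 102°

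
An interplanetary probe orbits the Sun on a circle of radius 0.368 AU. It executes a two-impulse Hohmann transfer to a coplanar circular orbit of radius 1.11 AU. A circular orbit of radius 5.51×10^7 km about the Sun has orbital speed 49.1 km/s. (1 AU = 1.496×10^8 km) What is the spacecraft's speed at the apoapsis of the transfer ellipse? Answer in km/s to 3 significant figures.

v = 20.0 km/s

From the circular-orbit relation v² = μ/r at r = 5.51×10^7 km: μ = v²r = (49.1)² × 5.51×10^7 = 1.32836×10^11 km³/s².
In km: r₁ = 0.368 × 1.496×10^8 = 5.50528×10^7 km; r₂ = 1.11 × 1.496×10^8 = 1.66056×10^8 km.
The Hohmann ellipse has a_t = (r₁ + r₂)/2 = 1.105544×10^8 km.
At apoapsis, r = 1.66056×10^8 km.
Vis-viva: v = √[μ(2/r − 1/a_t)] = √[1.32836×10^11 × (2/1.66056×10^8 − 1/1.105544×10^8)] = 19.96 km/s.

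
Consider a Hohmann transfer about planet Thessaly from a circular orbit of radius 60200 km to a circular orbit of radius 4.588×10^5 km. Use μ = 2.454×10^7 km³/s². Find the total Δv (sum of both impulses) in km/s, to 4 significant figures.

The Hohmann ellipse has a_t = (r₁ + r₂)/2 = 2.595×10^5 km.
At r₁ the circular-orbit speed is v₁ = √(μ/r₁) = 20.190 km/s.
On the transfer ellipse at r₁, vis-viva equation gives v_p = √[μ(2/r₁ − 1/a_t)] = 26.846 km/s.
First burn Δv₁ = |v_p − v₁| = 6.656 km/s.
Circular speed at r₂: v₂ = √(μ/r₂) = 7.314 km/s.
Transfer-orbit speed at r₂: v_a = √[μ(2/r₂ − 1/a_t)] = 3.523 km/s.
Second burn Δv₂ = |v₂ − v_a| = 3.791 km/s.
Δv = Δv₁ + Δv₂ = 6.656 + 3.791 = 10.45 km/s.

Δv = 10.45 km/s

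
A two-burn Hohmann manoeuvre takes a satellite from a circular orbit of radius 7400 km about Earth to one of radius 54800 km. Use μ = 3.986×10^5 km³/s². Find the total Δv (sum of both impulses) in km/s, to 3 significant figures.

Δv = 3.78 km/s

The Hohmann ellipse has a_t = (r₁ + r₂)/2 = 31100 km.
At r₁ the circular-orbit speed is v₁ = √(μ/r₁) = 7.339 km/s.
Transfer-orbit speed at r₁ (vis-viva equation): v_p = √[μ(2/r₁ − 1/a_t)] = 9.742 km/s.
First burn Δv₁ = |v_p − v₁| = 2.403 km/s.
At r₂, v₂ = √(μ/r₂) = 2.697 km/s.
Transfer-orbit speed at r₂: v_a = √[μ(2/r₂ − 1/a_t)] = 1.316 km/s.
Second burn Δv₂ = |v₂ − v_a| = 1.381 km/s.
Total Δv = Δv₁ + Δv₂ = 3.784 km/s.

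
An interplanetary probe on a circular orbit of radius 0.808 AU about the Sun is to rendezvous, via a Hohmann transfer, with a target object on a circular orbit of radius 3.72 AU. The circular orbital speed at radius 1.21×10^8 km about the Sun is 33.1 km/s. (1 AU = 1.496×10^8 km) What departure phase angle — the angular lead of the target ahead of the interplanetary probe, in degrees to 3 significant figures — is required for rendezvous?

φ = 94.5°

From the circular-orbit relation v² = μ/r at r = 1.21×10^8 km: μ = v²r = (33.1)² × 1.21×10^8 = 1.32569×10^11 km³/s².
In km: r₁ = 0.808 × 1.496×10^8 = 1.208768×10^8 km; r₂ = 3.72 × 1.496×10^8 = 5.56512×10^8 km.
The Hohmann ellipse has a_t = (r₁ + r₂)/2 = 3.386944×10^8 km.
Transfer time t = π√(a_t³/μ) = 5.3783×10^7 s.
Target angular speed ω₂ = √(μ/r₂³) = 2.7734×10^-8 rad/s.
Angle swept by the target during transfer: ω₂·t = 1.4916 rad = 85.46°.
Arrival is 180° from departure on the ellipse, so φ = 180° − 85.46° = 94.5°.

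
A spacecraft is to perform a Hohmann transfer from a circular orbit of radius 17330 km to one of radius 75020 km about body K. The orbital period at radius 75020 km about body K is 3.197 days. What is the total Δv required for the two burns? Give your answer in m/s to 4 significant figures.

Δv = 1636 m/s

From Kepler's third law T² = 4π²r³/μ at r = 75020 km, T = 3.197 days = 3.197 × 86400 s = 2.762208×10^5 s: μ = 4π²r³/T² = 2.18463×10^5 km³/s².
The Hohmann ellipse has a_t = (r₁ + r₂)/2 = 46175 km.
Circular speed at r₁: v₁ = √(μ/r₁) = √(2.18463×10^5/17330) = 3.5505 km/s.
On the transfer ellipse at r₁, vis-viva gives v_p = √[μ(2/r₁ − 1/a_t)] = 4.5256 km/s.
First burn Δv₁ = |v_p − v₁| = 0.9751 km/s.
At r₂, v₂ = √(μ/r₂) = 1.706 km/s.
Transfer-orbit speed at r₂: v_a = √[μ(2/r₂ − 1/a_t)] = 1.045 km/s.
Second burn Δv₂ = |v₂ − v_a| = 0.6610 km/s.
Δv = Δv₁ + Δv₂ = 0.9751 + 0.6610 = 1.636 km/s.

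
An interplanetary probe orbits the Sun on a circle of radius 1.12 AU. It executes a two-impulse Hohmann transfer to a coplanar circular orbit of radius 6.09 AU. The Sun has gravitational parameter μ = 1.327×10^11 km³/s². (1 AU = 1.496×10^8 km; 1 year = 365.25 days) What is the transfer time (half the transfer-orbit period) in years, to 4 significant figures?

In km: r₁ = 1.12 × 1.496×10^8 = 1.67552×10^8 km; r₂ = 6.09 × 1.496×10^8 = 9.11064×10^8 km.
Semi-major axis of the transfer orbit: a_t = (1.67552×10^8 + 9.11064×10^8)/2 = 5.39308×10^8 km.
By Kepler's third law the transfer-orbit period is T = 2π√(a_t³/μ), so t = T/2 = 1.0801×10^8 s.
Converting: 1.0801×10^8 s ÷ 3.15576×10^7 s/year (365.25 × 86400) = 3.423 years.

t = 3.423 years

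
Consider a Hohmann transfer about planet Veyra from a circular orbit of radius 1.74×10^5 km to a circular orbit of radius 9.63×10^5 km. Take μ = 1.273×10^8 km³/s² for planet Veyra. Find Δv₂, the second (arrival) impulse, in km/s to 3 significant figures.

Semi-major axis of the transfer orbit: a_t = (1.740×10^5 + 9.630×10^5)/2 = 5.685×10^5 km.
On the circular orbit at r = 9.630×10^5 km, v_c = √(μ/r) = 11.4974 km/s.
Transfer-orbit speed at the same r (vis-viva, a = a_t): v_t = √[μ(2/r − 1/a_t)] = 6.36078 km/s.
Δv₂ = |v_t − v_c| = |6.36078 − 11.4974| = 5.137 km/s.

Δv₂ = 5.14 km/s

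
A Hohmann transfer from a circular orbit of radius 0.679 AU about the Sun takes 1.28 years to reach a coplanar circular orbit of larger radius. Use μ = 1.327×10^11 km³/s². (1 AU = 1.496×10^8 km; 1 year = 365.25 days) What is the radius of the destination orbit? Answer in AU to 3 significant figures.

r₂ = 3.06 AU

In km: r₁ = 0.679 × 1.496×10^8 = 1.015784×10^8 km.
Transfer time t = 1.28 years × 365.25 × 86400 s = 4.0393728×10^7 s, and t = π√(a_t³/μ).
So a_t = (μ t²/π²)^(1/3) = (1.327×10^11 × (4.0393728×10^7)² / π²)^(1/3) = 2.7994×10^8 km.
Since a_t = (r₁ + r₂)/2, r₂ = 2a_t − r₁ = 2×2.7994×10^8 − 1.015784×10^8 = 4.583016×10^8 km.
In AU: r₂ = 4.583016×10^8 / 1.496×10^8 = 3.06 AU.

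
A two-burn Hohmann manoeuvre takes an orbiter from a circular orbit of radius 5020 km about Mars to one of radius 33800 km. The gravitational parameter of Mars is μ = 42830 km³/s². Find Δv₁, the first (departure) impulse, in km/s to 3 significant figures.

Δv₁ = 0.934 km/s

The Hohmann ellipse has a_t = (r₁ + r₂)/2 = 19410 km.
On the circular orbit at r = 5020 km, v_c = √(μ/r) = 2.9209 km/s.
Vis-viva on the transfer ellipse at r = 5020 km gives v_t = √[μ(2/r − 1/a_t)] = 3.8545 km/s.
Δv₁ = |v_t − v_c| = |3.8545 − 2.9209| = 0.9336 km/s.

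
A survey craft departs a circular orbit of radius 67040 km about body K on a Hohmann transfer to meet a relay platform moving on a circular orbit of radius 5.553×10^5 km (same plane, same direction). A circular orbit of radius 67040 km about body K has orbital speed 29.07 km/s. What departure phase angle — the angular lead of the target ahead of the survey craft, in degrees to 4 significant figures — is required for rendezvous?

From the circular-orbit relation v² = μ/r at r = 67040 km: μ = v²r = (29.07)² × 67040 = 5.66532×10^7 km³/s².
Transfer-ellipse semi-major axis a_t = (r₁ + r₂)/2 = (67040 + 5.553×10^5)/2 = 3.1117×10^5 km.
The half-period of the transfer ellipse is t = π√(a_t³/μ) = 72449.3 s.
Target angular speed ω₂ = √(μ/r₂³) = 1.81895×10^-5 rad/s.
Angle swept by the target during transfer: ω₂·t = 1.31782 rad = 75.51°.
Arrival is 180° from departure on the ellipse, so φ = 180° − 75.51° = 104.5°.

φ = 104.5°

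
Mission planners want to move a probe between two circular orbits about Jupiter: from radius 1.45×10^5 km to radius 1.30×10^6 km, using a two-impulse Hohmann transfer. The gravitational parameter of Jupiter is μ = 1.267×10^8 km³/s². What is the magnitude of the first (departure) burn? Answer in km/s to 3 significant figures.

Δv₁ = 10.1 km/s

Semi-major axis of the transfer orbit: a_t = (1.450×10^5 + 1.300×10^6)/2 = 7.225×10^5 km.
Circular speed at r = 1.450×10^5 km: v_c = √(μ/r) = 29.56 km/s.
Vis-viva on the transfer ellipse at r = 1.450×10^5 km gives v_t = √[μ(2/r − 1/a_t)] = 39.65 km/s.
Δv₁ = |v_t − v_c| = |39.65 − 29.56| = 10.09 km/s.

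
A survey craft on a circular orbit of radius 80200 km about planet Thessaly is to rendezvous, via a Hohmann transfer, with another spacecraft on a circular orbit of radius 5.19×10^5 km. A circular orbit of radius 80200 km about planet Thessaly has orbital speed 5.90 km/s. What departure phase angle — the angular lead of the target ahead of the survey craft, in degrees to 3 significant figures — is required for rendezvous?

φ = 101°

From the circular-orbit relation v² = μ/r at r = 80200 km: μ = v²r = (5.90)² × 80200 = 2.79176×10^6 km³/s².
The Hohmann ellipse has a_t = (r₁ + r₂)/2 = 2.996×10^5 km.
The half-period of the transfer ellipse is t = π√(a_t³/μ) = 3.083×10^5 s.
The target's mean motion on its circular orbit is ω₂ = √(μ/r₂³) = 4.469×10^-6 rad/s.
Angle swept by the target during transfer: ω₂·t = 1.378 rad = 78.95°.
Arrival is 180° from departure on the ellipse, so φ = 180° − 78.95° = 101°.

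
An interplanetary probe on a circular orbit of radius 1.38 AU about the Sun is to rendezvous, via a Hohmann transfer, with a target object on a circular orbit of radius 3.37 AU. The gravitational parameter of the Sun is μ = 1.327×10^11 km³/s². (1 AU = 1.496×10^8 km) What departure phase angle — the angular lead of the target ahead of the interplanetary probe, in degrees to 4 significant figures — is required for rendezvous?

φ = 73.51°

In km: r₁ = 1.38 × 1.496×10^8 = 2.06448×10^8 km; r₂ = 3.37 × 1.496×10^8 = 5.04152×10^8 km.
The Hohmann ellipse has a_t = (r₁ + r₂)/2 = 3.553×10^8 km.
The half-period of the transfer ellipse is t = π√(a_t³/μ) = 5.77573×10^7 s.
Target angular speed ω₂ = √(μ/r₂³) = 3.21805×10^-8 rad/s.
Angle swept by the target during transfer: ω₂·t = 1.85866 rad = 106.49°.
The interplanetary probe traverses 180° on the transfer ellipse, so the target must lead by 180° − 106.49° = 73.51°.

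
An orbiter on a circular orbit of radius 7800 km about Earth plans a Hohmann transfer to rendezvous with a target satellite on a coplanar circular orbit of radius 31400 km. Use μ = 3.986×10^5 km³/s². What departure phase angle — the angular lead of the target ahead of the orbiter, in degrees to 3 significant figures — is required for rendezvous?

φ = 91.2°

Semi-major axis of the transfer orbit: a_t = (7800 + 31400)/2 = 19600 km.
Transfer time t = π√(a_t³/μ) = 13650 s.
Target angular speed ω₂ = √(μ/r₂³) = 1.135×10^-4 rad/s.
Angle swept by the target during transfer: ω₂·t = 1.5493 rad = 88.77°.
Arrival is 180° from departure on the ellipse, so φ = 180° − 88.77° = 91.2°.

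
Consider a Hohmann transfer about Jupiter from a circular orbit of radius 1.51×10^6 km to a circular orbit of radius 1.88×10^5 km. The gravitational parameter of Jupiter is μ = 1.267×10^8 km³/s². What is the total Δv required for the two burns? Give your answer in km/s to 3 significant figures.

The Hohmann ellipse has a_t = (r₁ + r₂)/2 = 8.490×10^5 km.
At r₁ the circular-orbit speed is v₁ = √(μ/r₁) = 9.160 km/s.
On the transfer ellipse at r₁, vis-viva equation gives v_a = √[μ(2/r₁ − 1/a_t)] = 4.310 km/s.
First burn Δv₁ = |v_a − v₁| = 4.850 km/s.
At r₂, v₂ = √(μ/r₂) = 25.960 km/s.
Transfer-orbit speed at r₂: v_p = √[μ(2/r₂ − 1/a_t)] = 34.621 km/s.
Second burn Δv₂ = |v₂ − v_p| = 8.661 km/s.
Total Δv = Δv₁ + Δv₂ = 13.51 km/s.

Δv = 13.5 km/s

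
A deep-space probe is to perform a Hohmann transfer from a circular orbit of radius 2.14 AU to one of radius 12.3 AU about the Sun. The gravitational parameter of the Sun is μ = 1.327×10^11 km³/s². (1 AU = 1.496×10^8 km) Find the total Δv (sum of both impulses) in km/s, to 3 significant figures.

In km: r₁ = 2.14 × 1.496×10^8 = 3.20144×10^8 km; r₂ = 12.3 × 1.496×10^8 = 1.84008×10^9 km.
Semi-major axis of the transfer orbit: a_t = (3.20144×10^8 + 1.84008×10^9)/2 = 1.080112×10^9 km.
Circular speed at r₁: v₁ = √(μ/r₁) = √(1.327×10^11/3.20144×10^8) = 20.359 km/s.
Transfer-orbit speed at r₁ (v² = μ(2/r − 1/a)): v_p = √[μ(2/r₁ − 1/a_t)] = 26.573 km/s.
First burn Δv₁ = |v_p − v₁| = 6.214 km/s.
Circular speed at r₂: v₂ = √(μ/r₂) = 8.492 km/s.
Transfer-orbit speed at r₂: v_a = √[μ(2/r₂ − 1/a_t)] = 4.623 km/s.
Second burn Δv₂ = |v₂ − v_a| = 3.869 km/s.
Total Δv = Δv₁ + Δv₂ = 10.08 km/s.

Δv = 10.1 km/s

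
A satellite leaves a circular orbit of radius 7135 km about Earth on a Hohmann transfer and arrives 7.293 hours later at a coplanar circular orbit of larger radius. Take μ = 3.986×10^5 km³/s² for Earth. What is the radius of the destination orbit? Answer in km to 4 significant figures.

r₂ = 53480 km

Transfer time t = 7.293 hours = 26254.8 s, and t = π√(a_t³/μ).
So a_t = (μ t²/π²)^(1/3) = (3.986×10^5 × (26254.8)² / π²)^(1/3) = 30308 km.
Since a_t = (r₁ + r₂)/2, r₂ = 2a_t − r₁ = 2×30308 − 7135 = 53481 km.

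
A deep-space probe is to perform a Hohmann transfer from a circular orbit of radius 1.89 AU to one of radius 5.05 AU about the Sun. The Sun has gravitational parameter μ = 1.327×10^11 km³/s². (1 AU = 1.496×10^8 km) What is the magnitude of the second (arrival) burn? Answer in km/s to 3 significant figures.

Δv₂ = 3.47 km/s

In km: r₁ = 1.89 × 1.496×10^8 = 2.82744×10^8 km; r₂ = 5.05 × 1.496×10^8 = 7.5548×10^8 km.
Transfer-ellipse semi-major axis a_t = (r₁ + r₂)/2 = (2.82744×10^8 + 7.5548×10^8)/2 = 5.19112×10^8 km.
Circular speed at r = 7.5548×10^8 km: v_c = √(μ/r) = 13.253 km/s.
Vis-viva on the transfer ellipse at r = 7.5548×10^8 km gives v_t = √[μ(2/r − 1/a_t)] = 9.7812 km/s.
Δv₂ = |v_t − v_c| = |9.7812 − 13.253| = 3.472 km/s.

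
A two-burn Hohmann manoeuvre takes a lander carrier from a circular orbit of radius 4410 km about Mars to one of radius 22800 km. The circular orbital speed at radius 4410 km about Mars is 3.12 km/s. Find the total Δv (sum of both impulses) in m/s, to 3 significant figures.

From the circular-orbit relation v² = μ/r at r = 4410 km: μ = v²r = (3.12)² × 4410 = 42928.7 km³/s².
The Hohmann ellipse has a_t = (r₁ + r₂)/2 = 13605 km.
At r₁ the circular-orbit speed is v₁ = √(μ/r₁) = 3.120 km/s.
Transfer-orbit speed at r₁ (vis-viva equation): v_p = √[μ(2/r₁ − 1/a_t)] = 4.039 km/s.
First burn Δv₁ = |v_p − v₁| = 0.9190 km/s.
At r₂, v₂ = √(μ/r₂) = 1.37217 km/s.
Transfer-orbit speed at r₂: v_a = √[μ(2/r₂ − 1/a_t)] = 0.781226 km/s.
Second burn Δv₂ = |v₂ − v_a| = 0.5909 km/s.
Δv = Δv₁ + Δv₂ = 0.9190 + 0.5909 = 1.510 km/s.

Δv = 1510 m/s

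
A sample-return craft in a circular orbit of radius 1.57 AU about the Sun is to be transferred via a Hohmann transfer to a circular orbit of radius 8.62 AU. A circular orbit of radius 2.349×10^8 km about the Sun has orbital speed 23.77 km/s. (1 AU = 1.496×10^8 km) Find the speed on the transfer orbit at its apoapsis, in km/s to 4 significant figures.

v = 5.632 km/s

From the circular-orbit relation v² = μ/r at r = 2.349×10^8 km: μ = v²r = (23.77)² × 2.349×10^8 = 1.32722×10^11 km³/s².
In km: r₁ = 1.57 × 1.496×10^8 = 2.34872×10^8 km; r₂ = 8.62 × 1.496×10^8 = 1.289552×10^9 km.
Semi-major axis of the transfer orbit: a_t = (2.34872×10^8 + 1.289552×10^9)/2 = 7.62212×10^8 km.
At apoapsis, r = 1.289552×10^9 km.
Vis-viva: v = √[μ(2/r − 1/a_t)] = √[1.32722×10^11 × (2/1.289552×10^9 − 1/7.62212×10^8)] = 5.632 km/s.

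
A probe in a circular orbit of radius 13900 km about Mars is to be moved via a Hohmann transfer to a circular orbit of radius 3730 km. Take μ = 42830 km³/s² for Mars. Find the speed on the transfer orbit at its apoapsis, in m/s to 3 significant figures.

v = 1140 m/s

Transfer-ellipse semi-major axis a_t = (r₁ + r₂)/2 = (13900 + 3730)/2 = 8815 km.
At apoapsis, r = 13900 km.
Vis-viva: v = √[μ(2/r − 1/a_t)] = √[42830 × (2/13900 − 1/8815)] = 1.142 km/s.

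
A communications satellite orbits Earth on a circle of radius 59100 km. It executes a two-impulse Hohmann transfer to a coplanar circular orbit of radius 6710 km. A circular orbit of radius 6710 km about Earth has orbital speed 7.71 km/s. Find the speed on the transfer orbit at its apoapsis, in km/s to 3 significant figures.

From the circular-orbit relation v² = μ/r at r = 6710 km: μ = v²r = (7.71)² × 6710 = 3.98870×10^5 km³/s².
Transfer-ellipse semi-major axis a_t = (r₁ + r₂)/2 = (59100 + 6710)/2 = 32905 km.
At apoapsis, r = 59100 km.
Vis-viva: v = √[μ(2/r − 1/a_t)] = √[3.98870×10^5 × (2/59100 − 1/32905)] = 1.173 km/s.

v = 1.17 km/s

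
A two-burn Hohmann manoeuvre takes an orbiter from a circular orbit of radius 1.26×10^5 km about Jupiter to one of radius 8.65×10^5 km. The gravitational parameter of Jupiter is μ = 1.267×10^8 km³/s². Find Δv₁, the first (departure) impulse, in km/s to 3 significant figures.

Transfer-ellipse semi-major axis a_t = (r₁ + r₂)/2 = (1.260×10^5 + 8.650×10^5)/2 = 4.955×10^5 km.
On the circular orbit at r = 1.260×10^5 km, v_c = √(μ/r) = 31.71 km/s.
Transfer-orbit speed at the same r (vis-viva, a = a_t): v_t = √[μ(2/r − 1/a_t)] = 41.90 km/s.
Δv₁ = |v_t − v_c| = |41.90 − 31.71| = 10.19 km/s.

Δv₁ = 10.2 km/s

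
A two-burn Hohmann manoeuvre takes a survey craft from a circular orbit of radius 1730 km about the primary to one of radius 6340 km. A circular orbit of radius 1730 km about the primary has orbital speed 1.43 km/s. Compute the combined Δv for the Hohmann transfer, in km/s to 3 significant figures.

From the circular-orbit relation v² = μ/r at r = 1730 km: μ = v²r = (1.43)² × 1730 = 3537.68 km³/s².
Transfer-ellipse semi-major axis a_t = (r₁ + r₂)/2 = (1730 + 6340)/2 = 4035 km.
At r₁ the circular-orbit speed is v₁ = √(μ/r₁) = 1.4300 km/s.
Transfer-orbit speed at r₁ (vis-viva equation): v_p = √[μ(2/r₁ − 1/a_t)] = 1.7925 km/s.
First burn Δv₁ = |v_p − v₁| = 0.3625 km/s.
Circular speed at r₂: v₂ = √(μ/r₂) = 0.7470 km/s.
Transfer-orbit speed at r₂: v_a = √[μ(2/r₂ − 1/a_t)] = 0.4891 km/s.
Second burn Δv₂ = |v₂ − v_a| = 0.2579 km/s.
Δv = Δv₁ + Δv₂ = 0.3625 + 0.2579 = 0.6204 km/s.

Δv = 0.620 km/s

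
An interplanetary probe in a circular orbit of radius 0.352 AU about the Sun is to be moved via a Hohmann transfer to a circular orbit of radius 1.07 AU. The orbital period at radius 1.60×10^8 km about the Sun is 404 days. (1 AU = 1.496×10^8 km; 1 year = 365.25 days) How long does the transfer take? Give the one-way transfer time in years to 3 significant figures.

From Kepler's third law T² = 4π²r³/μ at r = 1.60×10^8 km, T = 404 days = 404 × 86400 s = 3.49056×10^7 s: μ = 4π²r³/T² = 1.32718×10^11 km³/s².
In km: r₁ = 0.352 × 1.496×10^8 = 5.26592×10^7 km; r₂ = 1.07 × 1.496×10^8 = 1.60072×10^8 km.
Transfer-ellipse semi-major axis a_t = (r₁ + r₂)/2 = (5.26592×10^7 + 1.60072×10^8)/2 = 1.063656×10^8 km.
Half the transfer-orbit period gives t = π√(a_t³/μ) = 9.460×10^6 s.
Converting: 9.460×10^6 s ÷ 3.15576×10^7 s/year (365.25 × 86400) = 0.300 years.

t = 0.300 years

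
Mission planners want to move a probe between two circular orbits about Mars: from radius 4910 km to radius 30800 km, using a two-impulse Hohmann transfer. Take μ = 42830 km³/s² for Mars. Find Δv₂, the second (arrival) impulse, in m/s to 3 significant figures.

Δv₂ = 561 m/s

Semi-major axis of the transfer orbit: a_t = (4910 + 30800)/2 = 17855 km.
On the circular orbit at r = 30800 km, v_c = √(μ/r) = 1.1792 km/s.
Transfer-orbit speed at the same r (vis-viva, a = a_t): v_t = √[μ(2/r − 1/a_t)] = 0.61839 km/s.
Δv₂ = |v_t − v_c| = |0.61839 − 1.1792| = 0.5608 km/s.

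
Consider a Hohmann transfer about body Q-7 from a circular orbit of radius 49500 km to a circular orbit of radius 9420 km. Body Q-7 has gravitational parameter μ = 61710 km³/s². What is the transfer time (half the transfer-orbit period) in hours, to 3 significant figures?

t = 17.8 hours

The Hohmann ellipse has a_t = (r₁ + r₂)/2 = 29460 km.
Transfer time t = π√(a_t³/μ) = π√((29460)³ / 61710) = 63950 s.
Converting: 63950 s ÷ 3600 s/hour = 17.8 hours.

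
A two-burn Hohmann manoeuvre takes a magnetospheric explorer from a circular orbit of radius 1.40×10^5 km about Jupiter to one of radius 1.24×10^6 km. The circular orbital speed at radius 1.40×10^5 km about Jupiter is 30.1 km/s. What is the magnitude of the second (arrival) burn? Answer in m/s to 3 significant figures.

Δv₂ = 5560 m/s

From the circular-orbit relation v² = μ/r at r = 1.40×10^5 km: μ = v²r = (30.1)² × 1.40×10^5 = 1.26841×10^8 km³/s².
Semi-major axis of the transfer orbit: a_t = (1.400×10^5 + 1.240×10^6)/2 = 6.900×10^5 km.
Circular speed at r = 1.240×10^6 km: v_c = √(μ/r) = 10.114 km/s.
Vis-viva on the transfer ellipse at r = 1.240×10^6 km gives v_t = √[μ(2/r − 1/a_t)] = 4.5557 km/s.
Δv₂ = |v_t − v_c| = |4.5557 − 10.114| = 5.558 km/s.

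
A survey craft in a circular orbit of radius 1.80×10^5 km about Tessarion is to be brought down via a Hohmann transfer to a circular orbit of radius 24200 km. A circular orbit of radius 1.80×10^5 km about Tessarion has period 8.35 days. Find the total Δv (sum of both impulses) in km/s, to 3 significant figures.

Δv = 2.21 km/s

From Kepler's third law T² = 4π²r³/μ at r = 1.80×10^5 km, T = 8.35 days = 8.35 × 86400 s = 7.2144×10^5 s: μ = 4π²r³/T² = 4.42361×10^5 km³/s².
Semi-major axis of the transfer orbit: a_t = (1.800×10^5 + 24200)/2 = 1.021×10^5 km.
Circular speed at r₁: v₁ = √(μ/r₁) = √(4.42361×10^5/1.800×10^5) = 1.567661 km/s.
On the transfer ellipse at r₁, vis-viva gives v_a = √[μ(2/r₁ − 1/a_t)] = 0.7632151 km/s.
First burn Δv₁ = |v_a − v₁| = 0.80445 km/s.
Circular speed at r₂: v₂ = √(μ/r₂) = 4.2754 km/s.
Transfer-orbit speed at r₂: v_p = √[μ(2/r₂ − 1/a_t)] = 5.6768 km/s.
Second burn Δv₂ = |v₂ − v_p| = 1.4014 km/s.
Total Δv = Δv₁ + Δv₂ = 2.206 km/s.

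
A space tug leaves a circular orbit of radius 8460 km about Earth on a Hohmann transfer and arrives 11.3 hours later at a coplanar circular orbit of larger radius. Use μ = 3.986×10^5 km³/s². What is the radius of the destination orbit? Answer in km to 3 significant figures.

Transfer time t = 11.3 hours = 40680 s, and t = π√(a_t³/μ).
So a_t = (μ t²/π²)^(1/3) = (3.986×10^5 × (40680)² / π²)^(1/3) = 40582 km.
Since a_t = (r₁ + r₂)/2, r₂ = 2a_t − r₁ = 2×40582 − 8460 = 72704 km.

r₂ = 72700 km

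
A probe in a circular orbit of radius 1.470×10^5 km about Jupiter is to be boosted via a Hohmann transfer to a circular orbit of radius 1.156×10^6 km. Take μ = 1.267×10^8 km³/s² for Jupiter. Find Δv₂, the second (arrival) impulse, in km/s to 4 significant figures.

Transfer-ellipse semi-major axis a_t = (r₁ + r₂)/2 = (1.470×10^5 + 1.156×10^6)/2 = 6.515×10^5 km.
On the circular orbit at r = 1.156×10^6 km, v_c = √(μ/r) = 10.469 km/s.
Vis-viva on the transfer ellipse at r = 1.156×10^6 km gives v_t = √[μ(2/r − 1/a_t)] = 4.9729 km/s.
Δv₂ = |v_t − v_c| = |4.9729 − 10.469| = 5.496 km/s.

Δv₂ = 5.496 km/s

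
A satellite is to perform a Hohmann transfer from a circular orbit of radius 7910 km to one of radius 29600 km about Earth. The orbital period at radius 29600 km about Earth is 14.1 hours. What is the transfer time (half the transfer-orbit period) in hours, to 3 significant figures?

From Kepler's third law T² = 4π²r³/μ at r = 29600 km, T = 14.1 hours = 14.1 × 3600 s = 50760 s: μ = 4π²r³/T² = 3.97367×10^5 km³/s².
Semi-major axis of the transfer orbit: a_t = (7910 + 29600)/2 = 18755 km.
By Kepler's third law the transfer-orbit period is T = 2π√(a_t³/μ), so t = T/2 = 12800 s.
Converting: 12800 s ÷ 3600 s/hour = 3.56 hours.

t = 3.56 hours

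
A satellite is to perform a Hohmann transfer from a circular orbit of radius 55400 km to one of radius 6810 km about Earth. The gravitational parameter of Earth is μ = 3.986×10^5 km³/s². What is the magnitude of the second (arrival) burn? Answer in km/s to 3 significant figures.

Semi-major axis of the transfer orbit: a_t = (55400 + 6810)/2 = 31105 km.
On the circular orbit at r = 6810 km, v_c = √(μ/r) = 7.65059 km/s.
Vis-viva on the transfer ellipse at r = 6810 km gives v_t = √[μ(2/r − 1/a_t)] = 10.2102 km/s.
Δv₂ = |v_t − v_c| = |10.2102 − 7.65059| = 2.560 km/s.

Δv₂ = 2.56 km/s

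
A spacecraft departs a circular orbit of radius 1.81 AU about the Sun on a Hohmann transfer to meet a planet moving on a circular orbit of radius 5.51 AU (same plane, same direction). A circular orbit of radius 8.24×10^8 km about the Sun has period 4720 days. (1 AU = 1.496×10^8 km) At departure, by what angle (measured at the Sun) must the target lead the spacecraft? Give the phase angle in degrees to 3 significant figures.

From Kepler's third law T² = 4π²r³/μ at r = 8.24×10^8 km, T = 4720 days = 4720 × 86400 s = 4.07808×10^8 s: μ = 4π²r³/T² = 1.32810×10^11 km³/s².
In km: r₁ = 1.81 × 1.496×10^8 = 2.70776×10^8 km; r₂ = 5.51 × 1.496×10^8 = 8.24296×10^8 km.
The Hohmann ellipse has a_t = (r₁ + r₂)/2 = 5.47536×10^8 km.
Transfer time t = π√(a_t³/μ) = 1.1044701×10^8 s.
Target angular speed ω₂ = √(μ/r₂³) = 1.5398916×10^-8 rad/s.
Angle swept by the target during transfer: ω₂·t = 1.700764 rad = 97.447°.
Arrival is 180° from departure on the ellipse, so φ = 180° − 97.447° = 82.6°.

φ = 82.6°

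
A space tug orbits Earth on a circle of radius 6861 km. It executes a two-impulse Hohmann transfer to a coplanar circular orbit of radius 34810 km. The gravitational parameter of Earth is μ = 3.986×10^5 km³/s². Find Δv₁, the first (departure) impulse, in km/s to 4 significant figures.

Transfer-ellipse semi-major axis a_t = (r₁ + r₂)/2 = (6861 + 34810)/2 = 20835.5 km.
Circular speed at r = 6861 km: v_c = √(μ/r) = 7.622 km/s.
Transfer-orbit speed at the same r (vis-viva, a = a_t): v_t = √[μ(2/r − 1/a_t)] = 9.852 km/s.
Δv₁ = |v_t − v_c| = |9.852 − 7.622| = 2.230 km/s.

Δv₁ = 2.230 km/s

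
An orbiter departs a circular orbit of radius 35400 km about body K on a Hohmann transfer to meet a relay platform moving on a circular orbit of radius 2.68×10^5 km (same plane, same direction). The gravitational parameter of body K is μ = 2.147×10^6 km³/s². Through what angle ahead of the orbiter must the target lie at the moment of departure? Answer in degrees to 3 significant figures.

The Hohmann ellipse has a_t = (r₁ + r₂)/2 = 1.517×10^5 km.
Transfer time t = π√(a_t³/μ) = 1.267×10^5 s.
Target angular speed ω₂ = √(μ/r₂³) = 1.056×10^-5 rad/s.
Angle swept by the target during transfer: ω₂·t = 1.338 rad = 76.66°.
The orbiter traverses 180° on the transfer ellipse, so the target must lead by 180° − 76.66° = 103°.

φ = 103°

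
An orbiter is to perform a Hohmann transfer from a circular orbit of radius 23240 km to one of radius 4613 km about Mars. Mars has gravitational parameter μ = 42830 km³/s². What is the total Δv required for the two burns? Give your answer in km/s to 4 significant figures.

Δv = 1.465 km/s

Transfer-ellipse semi-major axis a_t = (r₁ + r₂)/2 = (23240 + 4613)/2 = 13926.5 km.
Circular speed at r₁: v₁ = √(μ/r₁) = √(42830/23240) = 1.35755 km/s.
On the transfer ellipse at r₁, vis-viva equation gives v_a = √[μ(2/r₁ − 1/a_t)] = 0.781316 km/s.
First burn Δv₁ = |v_a − v₁| = 0.5762 km/s.
Circular speed at r₂: v₂ = √(μ/r₂) = 3.047069 km/s.
Transfer-orbit speed at r₂: v_p = √[μ(2/r₂ − 1/a_t)] = 3.936220 km/s.
Second burn Δv₂ = |v₂ − v_p| = 0.8892 km/s.
Total Δv = Δv₁ + Δv₂ = 1.465 km/s.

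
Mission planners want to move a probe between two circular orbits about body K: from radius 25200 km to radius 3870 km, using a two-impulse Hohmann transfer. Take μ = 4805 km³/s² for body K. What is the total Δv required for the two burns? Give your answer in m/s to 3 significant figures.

Semi-major axis of the transfer orbit: a_t = (25200 + 3870)/2 = 14535 km.
At r₁ the circular-orbit speed is v₁ = √(μ/r₁) = 0.436663 km/s.
Transfer-orbit speed at r₁ (vis-viva equation): v_a = √[μ(2/r₁ − 1/a_t)] = 0.225317 km/s.
First burn Δv₁ = |v_a − v₁| = 0.21135 km/s.
At r₂, v₂ = √(μ/r₂) = 1.11427 km/s.
Transfer-orbit speed at r₂: v_p = √[μ(2/r₂ − 1/a_t)] = 1.46718 km/s.
Second burn Δv₂ = |v₂ − v_p| = 0.35291 km/s.
Δv = Δv₁ + Δv₂ = 0.21135 + 0.35291 = 0.5643 km/s.

Δv = 564 m/s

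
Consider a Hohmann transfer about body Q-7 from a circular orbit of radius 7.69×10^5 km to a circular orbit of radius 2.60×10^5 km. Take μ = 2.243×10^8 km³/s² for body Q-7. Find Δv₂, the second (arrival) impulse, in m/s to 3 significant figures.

Δv₂ = 6540 m/s

Transfer-ellipse semi-major axis a_t = (r₁ + r₂)/2 = (7.690×10^5 + 2.600×10^5)/2 = 5.145×10^5 km.
Circular speed at r = 2.600×10^5 km: v_c = √(μ/r) = 29.372 km/s.
Vis-viva on the transfer ellipse at r = 2.600×10^5 km gives v_t = √[μ(2/r − 1/a_t)] = 35.909 km/s.
Δv₂ = |v_t − v_c| = |35.909 − 29.372| = 6.537 km/s.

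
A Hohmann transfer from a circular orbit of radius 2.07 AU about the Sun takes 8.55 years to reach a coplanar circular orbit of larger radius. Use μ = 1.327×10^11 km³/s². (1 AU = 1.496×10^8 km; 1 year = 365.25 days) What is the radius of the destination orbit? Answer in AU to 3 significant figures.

In km: r₁ = 2.07 × 1.496×10^8 = 3.09672×10^8 km.
Transfer time t = 8.55 years × 365.25 × 86400 s = 2.6981748×10^8 s, and t = π√(a_t³/μ).
So a_t = (μ t²/π²)^(1/3) = (1.327×10^11 × (2.6981748×10^8)² / π²)^(1/3) = 9.9290×10^8 km.
Since a_t = (r₁ + r₂)/2, r₂ = 2a_t − r₁ = 2×9.9290×10^8 − 3.09672×10^8 = 1.676128×10^9 km.
In AU: r₂ = 1.676128×10^9 / 1.496×10^8 = 11.2 AU.

r₂ = 11.2 AU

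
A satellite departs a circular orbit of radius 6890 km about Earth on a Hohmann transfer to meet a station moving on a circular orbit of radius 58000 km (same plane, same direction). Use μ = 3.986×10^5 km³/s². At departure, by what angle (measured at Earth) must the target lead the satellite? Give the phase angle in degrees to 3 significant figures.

φ = 105°

The Hohmann ellipse has a_t = (r₁ + r₂)/2 = 32445 km.
Transfer time t = π√(a_t³/μ) = 29080 s.
The target's mean motion on its circular orbit is ω₂ = √(μ/r₂³) = 4.520×10^-5 rad/s.
Angle swept by the target during transfer: ω₂·t = 1.3144 rad = 75.31°.
The satellite traverses 180° on the transfer ellipse, so the target must lead by 180° − 75.31° = 105°.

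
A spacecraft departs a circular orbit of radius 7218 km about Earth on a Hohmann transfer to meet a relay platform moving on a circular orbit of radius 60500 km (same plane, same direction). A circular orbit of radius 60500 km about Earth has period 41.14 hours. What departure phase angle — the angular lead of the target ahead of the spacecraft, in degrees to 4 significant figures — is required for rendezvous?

From Kepler's third law T² = 4π²r³/μ at r = 60500 km, T = 41.14 hours = 41.14 × 3600 s = 1.48104×10^5 s: μ = 4π²r³/T² = 3.98559×10^5 km³/s².
Semi-major axis of the transfer orbit: a_t = (7218 + 60500)/2 = 33859 km.
The half-period of the transfer ellipse is t = π√(a_t³/μ) = 31004 s.
Target angular speed ω₂ = √(μ/r₂³) = 4.2424×10^-5 rad/s.
Angle swept by the target during transfer: ω₂·t = 1.3153 rad = 75.36°.
The spacecraft traverses 180° on the transfer ellipse, so the target must lead by 180° − 75.36° = 104.6°.

φ = 104.6°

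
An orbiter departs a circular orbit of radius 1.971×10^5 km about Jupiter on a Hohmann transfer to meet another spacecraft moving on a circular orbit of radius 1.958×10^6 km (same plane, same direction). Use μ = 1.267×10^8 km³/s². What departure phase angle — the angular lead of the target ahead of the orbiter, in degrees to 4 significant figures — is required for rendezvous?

Semi-major axis of the transfer orbit: a_t = (1.971×10^5 + 1.958×10^6)/2 = 1.07755×10^6 km.
Transfer time t = π√(a_t³/μ) = 3.1219×10^5 s.
The target's mean motion on its circular orbit is ω₂ = √(μ/r₂³) = 4.1084×10^-6 rad/s.
Angle swept by the target during transfer: ω₂·t = 1.2826 rad = 73.49°.
The orbiter traverses 180° on the transfer ellipse, so the target must lead by 180° − 73.49° = 106.5°.

φ = 106.5°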